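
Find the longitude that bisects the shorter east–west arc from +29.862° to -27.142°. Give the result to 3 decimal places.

+1.360°

Signed shortest Δλ from +29.862° to -27.142° is -57.004°.
Midpoint longitude = +29.862° + (-57.004°)/2 = +29.862° − 28.502° = +1.360°.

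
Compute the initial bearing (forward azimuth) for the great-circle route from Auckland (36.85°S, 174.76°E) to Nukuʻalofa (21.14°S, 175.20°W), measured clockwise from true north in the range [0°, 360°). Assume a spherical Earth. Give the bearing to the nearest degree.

Δλ = -175.20 − 174.76 = -349.96°; wrapped into (−180°, 180°]: 10.04°.
θ = atan2( sin Δλ · cos φ₂ , cos φ₁ · sin φ₂ − sin φ₁ · cos φ₂ · cos Δλ )
  = atan2(0.16260, 0.26220) = 31.805° → normalised to [0°, 360°): 31.805°.

32°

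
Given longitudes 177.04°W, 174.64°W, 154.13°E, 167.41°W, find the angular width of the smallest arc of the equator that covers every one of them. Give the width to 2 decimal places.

38.46°

Sort the longitudes: -177.04°, -174.64°, -167.41°, +154.13°.
Eastward gaps between consecutive values (wrapping around): 2.40°, 7.23°, 321.54°, 28.83°.
Largest gap = 321.54° ⇒ minimal covering band is its complement: 360° − 321.54° = 38.46°.
Band runs from +154.13° eastward to -167.41°, crossing the antimeridian.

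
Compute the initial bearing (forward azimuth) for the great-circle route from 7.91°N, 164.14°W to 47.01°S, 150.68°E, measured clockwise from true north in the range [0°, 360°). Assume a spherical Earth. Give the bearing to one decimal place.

Δλ = 150.68 − -164.14 = 314.82°; wrapped into (−180°, 180°]: -45.18°.
θ = atan2( sin Δλ · cos φ₂ , cos φ₁ · sin φ₂ − sin φ₁ · cos φ₂ · cos Δλ )
  = atan2(-0.48367, -0.79066) = -148.545° → normalised to [0°, 360°): 211.455°.

211.5°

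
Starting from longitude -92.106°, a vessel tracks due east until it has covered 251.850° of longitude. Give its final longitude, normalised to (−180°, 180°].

+159.744°

Start at -92.106°; shift +251.850° → +159.744°.
+159.744° already lies in (−180°, 180°].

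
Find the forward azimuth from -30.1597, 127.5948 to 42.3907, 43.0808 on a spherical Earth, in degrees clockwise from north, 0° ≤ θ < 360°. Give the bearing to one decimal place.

Δλ = 43.0808 − 127.5948 = -84.5140°.
θ = atan2( sin Δλ · cos φ₂ , cos φ₁ · sin φ₂ − sin φ₁ · cos φ₂ · cos Δλ )
  = atan2(-0.73518, 0.61839) = -49.931° → normalised to [0°, 360°): 310.069°.

310.1°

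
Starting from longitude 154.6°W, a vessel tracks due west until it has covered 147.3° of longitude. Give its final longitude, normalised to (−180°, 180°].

Start at -154.6°; shift −147.3° → -301.9°.
-301.9° lies outside (−180°, 180°]; add 360° → +58.1°.

58.1°E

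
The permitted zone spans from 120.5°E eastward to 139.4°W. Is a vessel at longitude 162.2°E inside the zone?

Yes

Band width going east from +120.5° to -139.4°: ((-139.4 − 120.5) mod 360) = 100.1°.
Offset of +162.2° east of the west edge: ((162.2 − 120.5) mod 360) = 41.7°.
41.7° ≤ 100.1° ⇒ inside.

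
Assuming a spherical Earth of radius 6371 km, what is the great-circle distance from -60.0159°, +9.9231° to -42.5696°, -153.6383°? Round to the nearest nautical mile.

4595 nmi

Δλ = -153.6383 − 9.9231 = -163.5614°.
Δφ = -42.5696 − -60.0159 = 17.4463°.
a = sin²(Δφ/2) + cos φ₁ · cos φ₂ · sin²(Δλ/2) = 0.383530.
c = 2·atan2(√a, √(1−a)) = 1.33570 rad → d = 6371·c ≈ 8509.72 km ≈ 4594.88 nmi.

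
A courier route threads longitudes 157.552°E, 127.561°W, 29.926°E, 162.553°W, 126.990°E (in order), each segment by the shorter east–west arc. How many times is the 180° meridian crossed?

Leg 1: +157.552° → -127.561°, shortest Δλ = 74.887° (east) — crosses 180°.
Leg 2: -127.561° → +29.926°, shortest Δλ = 157.487° (east) — does not cross 180°.
Leg 3: +29.926° → -162.553°, shortest Δλ = 167.521° (east) — crosses 180°.
Leg 4: -162.553° → +126.990°, shortest Δλ = -70.457° (west) — crosses 180°.
Total crossings: 3.

3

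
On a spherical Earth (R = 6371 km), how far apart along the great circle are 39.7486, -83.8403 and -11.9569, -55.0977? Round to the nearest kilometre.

6471 km

Δλ = -55.0977 − -83.8403 = 28.7426°.
Δφ = -11.9569 − 39.7486 = -51.7055°.
a = sin²(Δφ/2) + cos φ₁ · cos φ₂ · sin²(Δλ/2) = 0.236486.
c = 2·atan2(√a, √(1−a)) = 1.01570 rad → d = 6371·c ≈ 6471.01 km.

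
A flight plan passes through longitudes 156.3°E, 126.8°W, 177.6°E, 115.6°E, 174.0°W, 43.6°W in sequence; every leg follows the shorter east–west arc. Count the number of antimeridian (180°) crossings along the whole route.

Leg 1: +156.3° → -126.8°, shortest Δλ = 76.9° (east) — crosses 180°.
Leg 2: -126.8° → +177.6°, shortest Δλ = -55.6° (west) — crosses 180°.
Leg 3: +177.6° → +115.6°, shortest Δλ = -62.0° (west) — does not cross 180°.
Leg 4: +115.6° → -174.0°, shortest Δλ = 70.4° (east) — crosses 180°.
Leg 5: -174.0° → -43.6°, shortest Δλ = 130.4° (east) — does not cross 180°.
Total crossings: 3.

3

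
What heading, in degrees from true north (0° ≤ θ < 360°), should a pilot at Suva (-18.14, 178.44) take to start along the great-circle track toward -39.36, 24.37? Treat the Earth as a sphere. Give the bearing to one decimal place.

202.4°

Δλ = 24.37 − 178.44 = -154.07°.
θ = atan2( sin Δλ · cos φ₂ , cos φ₁ · sin φ₂ − sin φ₁ · cos φ₂ · cos Δλ )
  = atan2(-0.33809, -0.81916) = -157.573° → normalised to [0°, 360°): 202.427°.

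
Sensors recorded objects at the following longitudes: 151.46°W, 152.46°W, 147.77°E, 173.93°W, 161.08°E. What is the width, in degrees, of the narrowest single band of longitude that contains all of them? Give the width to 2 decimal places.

Sort the longitudes: -173.93°, -152.46°, -151.46°, +147.77°, +161.08°.
Eastward gaps between consecutive values (wrapping around): 21.47°, 1.00°, 299.23°, 13.31°, 24.99°.
Largest gap = 299.23° ⇒ minimal covering band is its complement: 360° − 299.23° = 60.77°.
Band runs from +147.77° eastward to -151.46°, crossing the antimeridian.

60.77°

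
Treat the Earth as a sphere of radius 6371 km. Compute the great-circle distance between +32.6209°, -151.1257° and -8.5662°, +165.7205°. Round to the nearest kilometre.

6469 km

Δλ = 165.7205 − -151.1257 = 316.8462°; wrapped into (−180°, 180°]: -43.1538°.
Δφ = -8.5662 − 32.6209 = -41.1871°.
a = sin²(Δφ/2) + cos φ₁ · cos φ₂ · sin²(Δλ/2) = 0.236354.
c = 2·atan2(√a, √(1−a)) = 1.01539 rad → d = 6371·c ≈ 6469.03 km.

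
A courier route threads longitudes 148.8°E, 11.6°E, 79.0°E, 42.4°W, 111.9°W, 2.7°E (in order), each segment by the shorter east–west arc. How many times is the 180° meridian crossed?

Leg 1: +148.8° → +11.6°, shortest Δλ = -137.2° (west) — does not cross 180°.
Leg 2: +11.6° → +79.0°, shortest Δλ = 67.4° (east) — does not cross 180°.
Leg 3: +79.0° → -42.4°, shortest Δλ = -121.4° (west) — does not cross 180°.
Leg 4: -42.4° → -111.9°, shortest Δλ = -69.5° (west) — does not cross 180°.
Leg 5: -111.9° → +2.7°, shortest Δλ = 114.6° (east) — does not cross 180°.
Total crossings: 0.

0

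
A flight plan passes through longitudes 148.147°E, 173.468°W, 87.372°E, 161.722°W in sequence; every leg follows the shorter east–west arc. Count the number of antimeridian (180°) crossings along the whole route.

3

Leg 1: +148.147° → -173.468°, shortest Δλ = 38.385° (east) — crosses 180°.
Leg 2: -173.468° → +87.372°, shortest Δλ = -99.16° (west) — crosses 180°.
Leg 3: +87.372° → -161.722°, shortest Δλ = 110.906° (east) — crosses 180°.
Total crossings: 3.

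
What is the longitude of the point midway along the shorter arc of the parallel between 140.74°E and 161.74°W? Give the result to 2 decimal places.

Signed shortest Δλ from +140.74° to -161.74° is +57.52°.
Midpoint longitude = +140.74° + (+57.52°)/2 = +140.74° + 28.76° = +169.50°.
(The naïve average (+140.74 + -161.74)/2 = -10.5° is on the wrong side of the globe.)

169.50°E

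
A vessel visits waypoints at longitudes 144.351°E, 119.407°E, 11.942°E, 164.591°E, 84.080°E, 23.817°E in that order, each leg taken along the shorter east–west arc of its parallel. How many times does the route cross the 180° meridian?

0

Leg 1: +144.351° → +119.407°, shortest Δλ = -24.944° (west) — does not cross 180°.
Leg 2: +119.407° → +11.942°, shortest Δλ = -107.465° (west) — does not cross 180°.
Leg 3: +11.942° → +164.591°, shortest Δλ = 152.649° (east) — does not cross 180°.
Leg 4: +164.591° → +84.080°, shortest Δλ = -80.511° (west) — does not cross 180°.
Leg 5: +84.080° → +23.817°, shortest Δλ = -60.263° (west) — does not cross 180°.
Total crossings: 0.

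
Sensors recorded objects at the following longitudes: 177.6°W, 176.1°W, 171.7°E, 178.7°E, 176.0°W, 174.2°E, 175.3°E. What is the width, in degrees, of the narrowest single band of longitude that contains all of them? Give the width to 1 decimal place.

Sort the longitudes: -177.6°, -176.1°, -176.0°, +171.7°, +174.2°, +175.3°, +178.7°.
Eastward gaps between consecutive values (wrapping around): 1.5°, 0.1°, 347.7°, 2.5°, 1.1°, 3.4°, 3.7°.
Largest gap = 347.7° ⇒ minimal covering band is its complement: 360° − 347.7° = 12.3°.
Band runs from +171.7° eastward to -176.0°, crossing the antimeridian.

12.3°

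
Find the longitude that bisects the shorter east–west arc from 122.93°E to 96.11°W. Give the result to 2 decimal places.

Signed shortest Δλ from +122.93° to -96.11° is +140.96°.
Midpoint longitude = +122.93° + (+140.96°)/2 = +122.93° + 70.48° = +193.41°.
Normalise into (−180°, 180°]: -166.59°.
(The naïve average (+122.93 + -96.11)/2 = 13.41° is on the wrong side of the globe.)

166.59°W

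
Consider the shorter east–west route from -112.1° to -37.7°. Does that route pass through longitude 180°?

Signed shortest Δλ = ((-37.7 − -112.1 + 180) mod 360) − 180 = 74.4°.
Going east by 74.4° from -112.1° reaches -37.7° without touching 180°.

No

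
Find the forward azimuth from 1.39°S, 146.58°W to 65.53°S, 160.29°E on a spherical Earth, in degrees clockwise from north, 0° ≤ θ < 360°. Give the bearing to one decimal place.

Δλ = 160.29 − -146.58 = 306.87°; wrapped into (−180°, 180°]: -53.13°.
θ = atan2( sin Δλ · cos φ₂ , cos φ₁ · sin φ₂ − sin φ₁ · cos φ₂ · cos Δλ )
  = atan2(-0.33137, -0.90388) = -159.867° → normalised to [0°, 360°): 200.133°.

200.1°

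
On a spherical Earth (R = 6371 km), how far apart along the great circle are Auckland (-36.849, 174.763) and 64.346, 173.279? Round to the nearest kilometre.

Δλ = 173.279 − 174.763 = -1.484°.
Δφ = 64.346 − -36.849 = 101.195°.
a = sin²(Δφ/2) + cos φ₁ · cos φ₂ · sin²(Δλ/2) = 0.597132.
c = 2·atan2(√a, √(1−a)) = 1.76630 rad → d = 6371·c ≈ 11253.13 km.

11253 km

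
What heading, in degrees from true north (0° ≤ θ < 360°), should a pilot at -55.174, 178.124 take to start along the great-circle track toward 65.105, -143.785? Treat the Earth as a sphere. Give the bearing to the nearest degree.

18°

Δλ = -143.785 − 178.124 = -321.909°; wrapped into (−180°, 180°]: 38.091°.
θ = atan2( sin Δλ · cos φ₂ , cos φ₁ · sin φ₂ − sin φ₁ · cos φ₂ · cos Δλ )
  = atan2(0.25969, 0.78999) = 18.197° → normalised to [0°, 360°): 18.197°.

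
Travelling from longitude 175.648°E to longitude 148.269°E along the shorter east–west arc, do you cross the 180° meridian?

No

Signed shortest Δλ = ((148.269 − 175.648 + 180) mod 360) − 180 = -27.379°.
Going west by 27.379° from +175.648° reaches +148.269° without touching 180°.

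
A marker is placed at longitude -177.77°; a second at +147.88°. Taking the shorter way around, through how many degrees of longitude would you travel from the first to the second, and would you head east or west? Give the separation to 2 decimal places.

34.35° west

Raw difference: 147.88 − -177.77 = 325.65°.
Normalise into (−180°, 180°]: 325.65° − 360° = -34.35°.
Negative ⇒ the second point lies to the west; separation 34.35°.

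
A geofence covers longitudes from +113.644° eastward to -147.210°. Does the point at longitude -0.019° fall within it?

No

Band width going east from +113.644° to -147.210°: ((-147.210 − 113.644) mod 360) = 99.146°.
Offset of -0.019° east of the west edge: ((-0.019 − 113.644) mod 360) = 246.337°.
246.337° > 99.146° ⇒ outside.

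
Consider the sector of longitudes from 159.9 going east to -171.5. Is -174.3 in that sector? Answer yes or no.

Band width going east from +159.9° to -171.5°: ((-171.5 − 159.9) mod 360) = 28.6°.
Offset of -174.3° east of the west edge: ((-174.3 − 159.9) mod 360) = 25.8°.
25.8° ≤ 28.6° ⇒ inside.

Yes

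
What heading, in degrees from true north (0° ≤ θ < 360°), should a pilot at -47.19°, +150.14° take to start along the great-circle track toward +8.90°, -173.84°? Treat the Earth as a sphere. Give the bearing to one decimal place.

Δλ = -173.84 − 150.14 = -323.98°; wrapped into (−180°, 180°]: 36.02°.
θ = atan2( sin Δλ · cos φ₂ , cos φ₁ · sin φ₂ − sin φ₁ · cos φ₂ · cos Δλ )
  = atan2(0.58099, 0.69135) = 40.043° → normalised to [0°, 360°): 40.043°.

40.0°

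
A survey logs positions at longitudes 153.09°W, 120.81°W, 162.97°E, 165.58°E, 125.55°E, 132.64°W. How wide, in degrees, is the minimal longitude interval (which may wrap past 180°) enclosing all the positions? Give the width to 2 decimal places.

113.64°

Sort the longitudes: -153.09°, -132.64°, -120.81°, +125.55°, +162.97°, +165.58°.
Eastward gaps between consecutive values (wrapping around): 20.45°, 11.83°, 246.36°, 37.42°, 2.61°, 41.33°.
Largest gap = 246.36° ⇒ minimal covering band is its complement: 360° − 246.36° = 113.64°.
Band runs from +125.55° eastward to -120.81°, crossing the antimeridian.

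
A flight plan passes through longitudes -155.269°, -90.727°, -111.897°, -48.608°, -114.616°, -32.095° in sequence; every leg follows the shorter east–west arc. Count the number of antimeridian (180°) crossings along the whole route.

Leg 1: -155.269° → -90.727°, shortest Δλ = 64.542° (east) — does not cross 180°.
Leg 2: -90.727° → -111.897°, shortest Δλ = -21.17° (west) — does not cross 180°.
Leg 3: -111.897° → -48.608°, shortest Δλ = 63.289° (east) — does not cross 180°.
Leg 4: -48.608° → -114.616°, shortest Δλ = -66.008° (west) — does not cross 180°.
Leg 5: -114.616° → -32.095°, shortest Δλ = 82.521° (east) — does not cross 180°.
Total crossings: 0.

0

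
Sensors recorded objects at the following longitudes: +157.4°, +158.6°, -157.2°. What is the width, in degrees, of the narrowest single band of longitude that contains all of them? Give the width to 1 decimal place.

45.4°

Sort the longitudes: -157.2°, +157.4°, +158.6°.
Eastward gaps between consecutive values (wrapping around): 314.6°, 1.2°, 44.2°.
Largest gap = 314.6° ⇒ minimal covering band is its complement: 360° − 314.6° = 45.4°.
Band runs from +157.4° eastward to -157.2°, crossing the antimeridian.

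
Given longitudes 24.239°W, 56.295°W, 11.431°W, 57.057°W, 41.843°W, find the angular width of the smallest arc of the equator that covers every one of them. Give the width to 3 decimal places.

Sort the longitudes: -57.057°, -56.295°, -41.843°, -24.239°, -11.431°.
Eastward gaps between consecutive values (wrapping around): 0.762°, 14.452°, 17.604°, 12.808°, 314.374°.
Largest gap = 314.374° ⇒ minimal covering band is its complement: 360° − 314.374° = 45.626°.
Band runs from -57.057° eastward to -11.431°.

45.626°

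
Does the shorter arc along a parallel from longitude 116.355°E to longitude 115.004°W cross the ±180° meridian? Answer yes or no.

Yes

Naïve |-115.004 − 116.355| = 231.359° > 180°, so the shorter arc goes the other way round — across 180°.
Signed shortest Δλ = ((-115.004 − 116.355 + 180) mod 360) − 180 = 128.641°.
Going east by 128.641° from +116.355° passes through 180° before reaching -115.004°.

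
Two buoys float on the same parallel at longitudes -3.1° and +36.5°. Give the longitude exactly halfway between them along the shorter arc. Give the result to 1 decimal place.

Signed shortest Δλ from -3.1° to +36.5° is +39.6°.
Midpoint longitude = -3.1° + (+39.6°)/2 = -3.1° + 19.8° = +16.7°.

+16.7°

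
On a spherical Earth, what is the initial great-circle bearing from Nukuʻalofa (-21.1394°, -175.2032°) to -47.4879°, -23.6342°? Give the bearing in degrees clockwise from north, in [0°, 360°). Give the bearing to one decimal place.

160.4°

Δλ = -23.6342 − -175.2032 = 151.5690°.
θ = atan2( sin Δλ · cos φ₂ , cos φ₁ · sin φ₂ − sin φ₁ · cos φ₂ · cos Δλ )
  = atan2(0.32172, -0.90184) = 160.367° → normalised to [0°, 360°): 160.367°.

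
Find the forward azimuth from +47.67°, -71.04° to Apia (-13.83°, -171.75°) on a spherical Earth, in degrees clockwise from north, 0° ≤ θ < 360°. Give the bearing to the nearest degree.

268°

Δλ = -171.75 − -71.04 = -100.71°.
θ = atan2( sin Δλ · cos φ₂ , cos φ₁ · sin φ₂ − sin φ₁ · cos φ₂ · cos Δλ )
  = atan2(-0.95409, -0.02757) = -91.655° → normalised to [0°, 360°): 268.345°.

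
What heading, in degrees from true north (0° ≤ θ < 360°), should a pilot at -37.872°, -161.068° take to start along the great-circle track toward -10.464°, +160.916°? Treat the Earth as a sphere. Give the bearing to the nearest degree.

Δλ = 160.916 − -161.068 = 321.984°; wrapped into (−180°, 180°]: -38.016°.
θ = atan2( sin Δλ · cos φ₂ , cos φ₁ · sin φ₂ − sin φ₁ · cos φ₂ · cos Δλ )
  = atan2(-0.60564, 0.33224) = -61.252° → normalised to [0°, 360°): 298.748°.

299°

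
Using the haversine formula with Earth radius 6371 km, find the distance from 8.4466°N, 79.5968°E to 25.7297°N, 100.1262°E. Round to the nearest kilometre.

2899 km

Δλ = 100.1262 − 79.5968 = 20.5294°.
Δφ = 25.7297 − 8.4466 = 17.2831°.
a = sin²(Δφ/2) + cos φ₁ · cos φ₂ · sin²(Δλ/2) = 0.050871.
c = 2·atan2(√a, √(1−a)) = 0.45501 rad → d = 6371·c ≈ 2898.85 km.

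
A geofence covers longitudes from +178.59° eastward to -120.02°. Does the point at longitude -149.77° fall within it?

Yes

Band width going east from +178.59° to -120.02°: ((-120.02 − 178.59) mod 360) = 61.39°.
Offset of -149.77° east of the west edge: ((-149.77 − 178.59) mod 360) = 31.64°.
31.64° ≤ 61.39° ⇒ inside.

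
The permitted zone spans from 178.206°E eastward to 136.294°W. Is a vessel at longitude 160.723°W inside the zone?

Yes

Band width going east from +178.206° to -136.294°: ((-136.294 − 178.206) mod 360) = 45.500°.
Offset of -160.723° east of the west edge: ((-160.723 − 178.206) mod 360) = 21.071°.
21.071° ≤ 45.500° ⇒ inside.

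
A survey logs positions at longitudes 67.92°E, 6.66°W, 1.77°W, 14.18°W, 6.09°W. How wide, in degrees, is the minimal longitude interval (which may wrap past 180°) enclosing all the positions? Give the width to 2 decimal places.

82.10°

Sort the longitudes: -14.18°, -6.66°, -6.09°, -1.77°, +67.92°.
Eastward gaps between consecutive values (wrapping around): 7.52°, 0.57°, 4.32°, 69.69°, 277.90°.
Largest gap = 277.90° ⇒ minimal covering band is its complement: 360° − 277.90° = 82.10°.
Band runs from -14.18° eastward to +67.92°.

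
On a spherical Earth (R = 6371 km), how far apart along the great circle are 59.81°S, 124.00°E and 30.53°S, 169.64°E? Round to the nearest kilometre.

Δλ = 169.64 − 124.00 = 45.64°.
Δφ = -30.53 − -59.81 = 29.28°.
a = sin²(Δφ/2) + cos φ₁ · cos φ₂ · sin²(Δλ/2) = 0.129034.
c = 2·atan2(√a, √(1−a)) = 0.73485 rad → d = 6371·c ≈ 4681.72 km.

4682 km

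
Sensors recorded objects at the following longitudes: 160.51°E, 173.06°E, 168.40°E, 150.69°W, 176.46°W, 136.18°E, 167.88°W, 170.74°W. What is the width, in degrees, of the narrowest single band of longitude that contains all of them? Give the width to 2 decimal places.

Sort the longitudes: -176.46°, -170.74°, -167.88°, -150.69°, +136.18°, +160.51°, +168.40°, +173.06°.
Eastward gaps between consecutive values (wrapping around): 5.72°, 2.86°, 17.19°, 286.87°, 24.33°, 7.89°, 4.66°, 10.48°.
Largest gap = 286.87° ⇒ minimal covering band is its complement: 360° − 286.87° = 73.13°.
Band runs from +136.18° eastward to -150.69°, crossing the antimeridian.

73.13°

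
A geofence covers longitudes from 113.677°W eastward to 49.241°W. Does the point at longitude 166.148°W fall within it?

No

Band width going east from -113.677° to -49.241°: ((-49.241 − -113.677) mod 360) = 64.436°.
Offset of -166.148° east of the west edge: ((-166.148 − -113.677) mod 360) = 307.529°.
307.529° > 64.436° ⇒ outside.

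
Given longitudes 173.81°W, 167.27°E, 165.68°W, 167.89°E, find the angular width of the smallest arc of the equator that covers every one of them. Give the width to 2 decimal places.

Sort the longitudes: -173.81°, -165.68°, +167.27°, +167.89°.
Eastward gaps between consecutive values (wrapping around): 8.13°, 332.95°, 0.62°, 18.30°.
Largest gap = 332.95° ⇒ minimal covering band is its complement: 360° − 332.95° = 27.05°.
Band runs from +167.27° eastward to -165.68°, crossing the antimeridian.

27.05°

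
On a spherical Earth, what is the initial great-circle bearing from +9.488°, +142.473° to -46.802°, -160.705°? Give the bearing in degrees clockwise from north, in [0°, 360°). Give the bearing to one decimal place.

143.7°

Δλ = -160.705 − 142.473 = -303.178°; wrapped into (−180°, 180°]: 56.822°.
θ = atan2( sin Δλ · cos φ₂ , cos φ₁ · sin φ₂ − sin φ₁ · cos φ₂ · cos Δλ )
  = atan2(0.57293, -0.78077) = 143.729° → normalised to [0°, 360°): 143.729°.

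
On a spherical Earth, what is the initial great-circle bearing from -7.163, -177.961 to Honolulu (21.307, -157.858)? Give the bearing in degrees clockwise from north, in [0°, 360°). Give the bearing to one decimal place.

34.3°

Δλ = -157.858 − -177.961 = 20.103°.
θ = atan2( sin Δλ · cos φ₂ , cos φ₁ · sin φ₂ − sin φ₁ · cos φ₂ · cos Δλ )
  = atan2(0.32022, 0.46962) = 34.288° → normalised to [0°, 360°): 34.288°.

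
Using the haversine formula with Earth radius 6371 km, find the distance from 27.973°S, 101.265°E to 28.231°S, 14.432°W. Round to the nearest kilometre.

10745 km

Δλ = -14.432 − 101.265 = -115.697°.
Δφ = -28.231 − -27.973 = -0.258°.
a = sin²(Δφ/2) + cos φ₁ · cos φ₂ · sin²(Δλ/2) = 0.557762.
c = 2·atan2(√a, √(1−a)) = 1.68658 rad → d = 6371·c ≈ 10745.19 km.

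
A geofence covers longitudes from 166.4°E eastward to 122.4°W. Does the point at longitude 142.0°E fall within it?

Band width going east from +166.4° to -122.4°: ((-122.4 − 166.4) mod 360) = 71.2°.
Offset of +142.0° east of the west edge: ((142.0 − 166.4) mod 360) = 335.6°.
335.6° > 71.2° ⇒ outside.

No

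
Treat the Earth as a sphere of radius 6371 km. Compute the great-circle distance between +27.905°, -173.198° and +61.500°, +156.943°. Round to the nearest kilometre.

4338 km

Δλ = 156.943 − -173.198 = 330.141°; wrapped into (−180°, 180°]: -29.859°.
Δφ = 61.500 − 27.905 = 33.595°.
a = sin²(Δφ/2) + cos φ₁ · cos φ₂ · sin²(Δλ/2) = 0.111503.
c = 2·atan2(√a, √(1−a)) = 0.68092 rad → d = 6371·c ≈ 4338.15 km.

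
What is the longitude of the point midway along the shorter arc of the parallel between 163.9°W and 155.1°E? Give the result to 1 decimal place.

175.6°E

Signed shortest Δλ from -163.9° to +155.1° is -41.0°.
Midpoint longitude = -163.9° + (-41.0°)/2 = -163.9° − 20.5° = -184.4°.
Normalise into (−180°, 180°]: +175.6°.
(The naïve average (-163.9 + +155.1)/2 = -4.4° is on the wrong side of the globe.)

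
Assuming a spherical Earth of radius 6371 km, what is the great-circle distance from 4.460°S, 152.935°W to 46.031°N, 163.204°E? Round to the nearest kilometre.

7083 km

Δλ = 163.204 − -152.935 = 316.139°; wrapped into (−180°, 180°]: -43.861°.
Δφ = 46.031 − -4.460 = 50.491°.
a = sin²(Δφ/2) + cos φ₁ · cos φ₂ · sin²(Δλ/2) = 0.278450.
c = 2·atan2(√a, √(1−a)) = 1.11174 rad → d = 6371·c ≈ 7082.91 km.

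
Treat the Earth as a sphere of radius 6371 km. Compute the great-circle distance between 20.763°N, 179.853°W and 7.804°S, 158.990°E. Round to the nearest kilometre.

3929 km

Δλ = 158.990 − -179.853 = 338.843°; wrapped into (−180°, 180°]: -21.157°.
Δφ = -7.804 − 20.763 = -28.567°.
a = sin²(Δφ/2) + cos φ₁ · cos φ₂ · sin²(Δλ/2) = 0.092093.
c = 2·atan2(√a, √(1−a)) = 0.61666 rad → d = 6371·c ≈ 3928.74 km.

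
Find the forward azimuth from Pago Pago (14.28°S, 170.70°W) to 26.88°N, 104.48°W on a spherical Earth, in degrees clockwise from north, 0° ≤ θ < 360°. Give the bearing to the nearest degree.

Δλ = -104.48 − -170.70 = 66.22°.
θ = atan2( sin Δλ · cos φ₂ , cos φ₁ · sin φ₂ − sin φ₁ · cos φ₂ · cos Δλ )
  = atan2(0.81623, 0.52687) = 57.158° → normalised to [0°, 360°): 57.158°.

57°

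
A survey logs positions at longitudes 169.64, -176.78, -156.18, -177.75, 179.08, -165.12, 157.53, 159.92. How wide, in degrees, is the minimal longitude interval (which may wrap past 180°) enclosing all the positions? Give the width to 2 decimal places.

Sort the longitudes: -177.75°, -176.78°, -165.12°, -156.18°, +157.53°, +159.92°, +169.64°, +179.08°.
Eastward gaps between consecutive values (wrapping around): 0.97°, 11.66°, 8.94°, 313.71°, 2.39°, 9.72°, 9.44°, 3.17°.
Largest gap = 313.71° ⇒ minimal covering band is its complement: 360° − 313.71° = 46.29°.
Band runs from +157.53° eastward to -156.18°, crossing the antimeridian.

46.29°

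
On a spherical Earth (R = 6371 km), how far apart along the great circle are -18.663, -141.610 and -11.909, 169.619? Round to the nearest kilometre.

5269 km

Δλ = 169.619 − -141.610 = 311.229°; wrapped into (−180°, 180°]: -48.771°.
Δφ = -11.909 − -18.663 = 6.754°.
a = sin²(Δφ/2) + cos φ₁ · cos φ₂ · sin²(Δλ/2) = 0.161495.
c = 2·atan2(√a, √(1−a)) = 0.82710 rad → d = 6371·c ≈ 5269.48 km.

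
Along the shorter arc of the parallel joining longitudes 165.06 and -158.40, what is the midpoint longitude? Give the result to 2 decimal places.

-176.67°

Signed shortest Δλ from +165.06° to -158.40° is +36.54°.
Midpoint longitude = +165.06° + (+36.54°)/2 = +165.06° + 18.27° = +183.33°.
Normalise into (−180°, 180°]: -176.67°.
(The naïve average (+165.06 + -158.40)/2 = 3.33° is on the wrong side of the globe.)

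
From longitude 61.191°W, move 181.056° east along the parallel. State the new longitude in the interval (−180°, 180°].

Start at -61.191°; shift +181.056° → +119.865°.
+119.865° already lies in (−180°, 180°].

119.865°E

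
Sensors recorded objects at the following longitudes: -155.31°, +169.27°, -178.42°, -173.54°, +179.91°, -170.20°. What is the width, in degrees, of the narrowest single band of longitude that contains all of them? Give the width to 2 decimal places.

Sort the longitudes: -178.42°, -173.54°, -170.20°, -155.31°, +169.27°, +179.91°.
Eastward gaps between consecutive values (wrapping around): 4.88°, 3.34°, 14.89°, 324.58°, 10.64°, 1.67°.
Largest gap = 324.58° ⇒ minimal covering band is its complement: 360° − 324.58° = 35.42°.
Band runs from +169.27° eastward to -155.31°, crossing the antimeridian.

35.42°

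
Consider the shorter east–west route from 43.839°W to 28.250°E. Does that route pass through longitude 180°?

No

Signed shortest Δλ = ((28.250 − -43.839 + 180) mod 360) − 180 = 72.089°.
Going east by 72.089° from -43.839° reaches +28.250° without touching 180°.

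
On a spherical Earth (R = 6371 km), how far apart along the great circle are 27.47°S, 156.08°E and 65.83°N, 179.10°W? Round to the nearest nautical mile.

Δλ = -179.10 − 156.08 = -335.18°; wrapped into (−180°, 180°]: 24.82°.
Δφ = 65.83 − -27.47 = 93.30°.
a = sin²(Δφ/2) + cos φ₁ · cos φ₂ · sin²(Δλ/2) = 0.545560.
c = 2·atan2(√a, √(1−a)) = 1.66204 rad → d = 6371·c ≈ 10588.88 km ≈ 5717.54 nmi.

5718 nmi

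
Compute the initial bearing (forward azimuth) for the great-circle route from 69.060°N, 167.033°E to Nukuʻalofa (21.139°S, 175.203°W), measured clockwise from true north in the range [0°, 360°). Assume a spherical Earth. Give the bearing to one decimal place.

Δλ = -175.203 − 167.033 = -342.236°; wrapped into (−180°, 180°]: 17.764°.
θ = atan2( sin Δλ · cos φ₂ , cos φ₁ · sin φ₂ − sin φ₁ · cos φ₂ · cos Δλ )
  = atan2(0.28457, -0.95846) = 163.464° → normalised to [0°, 360°): 163.464°.

163.5°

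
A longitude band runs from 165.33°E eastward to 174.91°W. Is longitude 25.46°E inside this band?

Band width going east from +165.33° to -174.91°: ((-174.91 − 165.33) mod 360) = 19.76°.
Offset of +25.46° east of the west edge: ((25.46 − 165.33) mod 360) = 220.13°.
220.13° > 19.76° ⇒ outside.

No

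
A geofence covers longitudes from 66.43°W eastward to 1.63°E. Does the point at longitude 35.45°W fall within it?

Yes

Band width going east from -66.43° to +1.63°: ((1.63 − -66.43) mod 360) = 68.06°.
Offset of -35.45° east of the west edge: ((-35.45 − -66.43) mod 360) = 30.98°.
30.98° ≤ 68.06° ⇒ inside.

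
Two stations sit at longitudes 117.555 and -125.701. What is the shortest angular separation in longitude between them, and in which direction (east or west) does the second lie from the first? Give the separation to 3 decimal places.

Raw difference: -125.701 − 117.555 = -243.256°.
Normalise into (−180°, 180°]: -243.256° + 360° = 116.744°.
Positive ⇒ the second point lies to the east; separation 116.744°.

116.744° east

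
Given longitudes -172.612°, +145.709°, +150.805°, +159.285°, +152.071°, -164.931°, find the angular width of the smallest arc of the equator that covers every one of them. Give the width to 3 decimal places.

49.360°

Sort the longitudes: -172.612°, -164.931°, +145.709°, +150.805°, +152.071°, +159.285°.
Eastward gaps between consecutive values (wrapping around): 7.681°, 310.640°, 5.096°, 1.266°, 7.214°, 28.103°.
Largest gap = 310.640° ⇒ minimal covering band is its complement: 360° − 310.640° = 49.360°.
Band runs from +145.709° eastward to -164.931°, crossing the antimeridian.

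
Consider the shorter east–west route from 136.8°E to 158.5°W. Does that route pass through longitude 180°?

Naïve |-158.5 − 136.8| = 295.3° > 180°, so the shorter arc goes the other way round — across 180°.
Signed shortest Δλ = ((-158.5 − 136.8 + 180) mod 360) − 180 = 64.7°.
Going east by 64.7° from +136.8° passes through 180° before reaching -158.5°.

Yes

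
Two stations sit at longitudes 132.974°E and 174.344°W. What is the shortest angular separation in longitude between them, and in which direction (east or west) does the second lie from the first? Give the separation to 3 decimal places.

52.682° east

Raw difference: -174.344 − 132.974 = -307.318°.
Normalise into (−180°, 180°]: -307.318° + 360° = 52.682°.
Positive ⇒ the second point lies to the east; separation 52.682°.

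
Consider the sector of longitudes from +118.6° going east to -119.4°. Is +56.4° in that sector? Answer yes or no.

No

Band width going east from +118.6° to -119.4°: ((-119.4 − 118.6) mod 360) = 122.0°.
Offset of +56.4° east of the west edge: ((56.4 − 118.6) mod 360) = 297.8°.
297.8° > 122.0° ⇒ outside.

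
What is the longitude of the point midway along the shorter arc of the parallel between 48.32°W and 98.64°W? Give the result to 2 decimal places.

73.48°W

Signed shortest Δλ from -48.32° to -98.64° is -50.32°.
Midpoint longitude = -48.32° + (-50.32°)/2 = -48.32° − 25.16° = -73.48°.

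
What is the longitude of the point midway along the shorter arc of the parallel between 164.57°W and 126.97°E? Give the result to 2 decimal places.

161.20°E

Signed shortest Δλ from -164.57° to +126.97° is -68.46°.
Midpoint longitude = -164.57° + (-68.46°)/2 = -164.57° − 34.23° = -198.80°.
Normalise into (−180°, 180°]: +161.20°.
(The naïve average (-164.57 + +126.97)/2 = -18.8° is on the wrong side of the globe.)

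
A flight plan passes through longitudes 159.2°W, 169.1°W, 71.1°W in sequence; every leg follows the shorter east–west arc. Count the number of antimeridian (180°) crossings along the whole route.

Leg 1: -159.2° → -169.1°, shortest Δλ = -9.9° (west) — does not cross 180°.
Leg 2: -169.1° → -71.1°, shortest Δλ = 98.0° (east) — does not cross 180°.
Total crossings: 0.

0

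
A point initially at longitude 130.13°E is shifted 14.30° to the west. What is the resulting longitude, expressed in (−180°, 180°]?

115.83°E

Start at +130.13°; shift −14.30° → +115.83°.
+115.83° already lies in (−180°, 180°].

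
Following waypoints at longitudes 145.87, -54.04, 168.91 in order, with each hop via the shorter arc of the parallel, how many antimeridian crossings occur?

2

Leg 1: +145.87° → -54.04°, shortest Δλ = 160.09° (east) — crosses 180°.
Leg 2: -54.04° → +168.91°, shortest Δλ = -137.05° (west) — crosses 180°.
Total crossings: 2.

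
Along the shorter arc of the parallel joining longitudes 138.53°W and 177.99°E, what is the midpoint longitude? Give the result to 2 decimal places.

160.27°W

Signed shortest Δλ from -138.53° to +177.99° is -43.48°.
Midpoint longitude = -138.53° + (-43.48°)/2 = -138.53° − 21.74° = -160.27°.
(The naïve average (-138.53 + +177.99)/2 = 19.73° is on the wrong side of the globe.)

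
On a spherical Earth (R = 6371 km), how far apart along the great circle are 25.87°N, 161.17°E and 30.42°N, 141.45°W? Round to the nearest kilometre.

5590 km

Δλ = -141.45 − 161.17 = -302.62°; wrapped into (−180°, 180°]: 57.38°.
Δφ = 30.42 − 25.87 = 4.55°.
a = sin²(Δφ/2) + cos φ₁ · cos φ₂ · sin²(Δλ/2) = 0.180400.
c = 2·atan2(√a, √(1−a)) = 0.87734 rad → d = 6371·c ≈ 5589.52 km.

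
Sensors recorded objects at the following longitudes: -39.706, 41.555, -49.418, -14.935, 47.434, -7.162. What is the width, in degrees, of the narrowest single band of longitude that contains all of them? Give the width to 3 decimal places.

96.852°

Sort the longitudes: -49.418°, -39.706°, -14.935°, -7.162°, +41.555°, +47.434°.
Eastward gaps between consecutive values (wrapping around): 9.712°, 24.771°, 7.773°, 48.717°, 5.879°, 263.148°.
Largest gap = 263.148° ⇒ minimal covering band is its complement: 360° − 263.148° = 96.852°.
Band runs from -49.418° eastward to +47.434°.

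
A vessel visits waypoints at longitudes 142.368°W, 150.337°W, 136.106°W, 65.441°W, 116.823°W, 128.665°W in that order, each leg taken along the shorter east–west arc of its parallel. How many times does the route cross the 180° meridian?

Leg 1: -142.368° → -150.337°, shortest Δλ = -7.969° (west) — does not cross 180°.
Leg 2: -150.337° → -136.106°, shortest Δλ = 14.231° (east) — does not cross 180°.
Leg 3: -136.106° → -65.441°, shortest Δλ = 70.665° (east) — does not cross 180°.
Leg 4: -65.441° → -116.823°, shortest Δλ = -51.382° (west) — does not cross 180°.
Leg 5: -116.823° → -128.665°, shortest Δλ = -11.842° (west) — does not cross 180°.
Total crossings: 0.

0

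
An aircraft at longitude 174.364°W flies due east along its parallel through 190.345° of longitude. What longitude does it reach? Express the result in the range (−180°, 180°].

15.981°E

Start at -174.364°; shift +190.345° → +15.981°.
+15.981° already lies in (−180°, 180°].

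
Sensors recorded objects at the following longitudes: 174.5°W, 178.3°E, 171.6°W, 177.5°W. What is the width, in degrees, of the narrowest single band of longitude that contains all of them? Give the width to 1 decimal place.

Sort the longitudes: -177.5°, -174.5°, -171.6°, +178.3°.
Eastward gaps between consecutive values (wrapping around): 3.0°, 2.9°, 349.9°, 4.2°.
Largest gap = 349.9° ⇒ minimal covering band is its complement: 360° − 349.9° = 10.1°.
Band runs from +178.3° eastward to -171.6°, crossing the antimeridian.

10.1°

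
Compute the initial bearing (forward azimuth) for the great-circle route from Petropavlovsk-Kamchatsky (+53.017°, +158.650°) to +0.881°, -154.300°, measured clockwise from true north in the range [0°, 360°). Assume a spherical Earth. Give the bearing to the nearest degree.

Δλ = -154.300 − 158.650 = -312.950°; wrapped into (−180°, 180°]: 47.050°.
θ = atan2( sin Δλ · cos φ₂ , cos φ₁ · sin φ₂ − sin φ₁ · cos φ₂ · cos Δλ )
  = atan2(0.73186, -0.53497) = 126.166° → normalised to [0°, 360°): 126.166°.

126°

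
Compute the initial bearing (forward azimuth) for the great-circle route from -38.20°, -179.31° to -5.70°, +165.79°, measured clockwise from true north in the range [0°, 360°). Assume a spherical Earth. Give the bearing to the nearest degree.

334°

Δλ = 165.79 − -179.31 = 345.10°; wrapped into (−180°, 180°]: -14.90°.
θ = atan2( sin Δλ · cos φ₂ , cos φ₁ · sin φ₂ − sin φ₁ · cos φ₂ · cos Δλ )
  = atan2(-0.25586, 0.51661) = -26.348° → normalised to [0°, 360°): 333.652°.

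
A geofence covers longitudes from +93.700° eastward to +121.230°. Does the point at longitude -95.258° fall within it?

Band width going east from +93.700° to +121.230°: ((121.230 − 93.700) mod 360) = 27.530°.
Offset of -95.258° east of the west edge: ((-95.258 − 93.700) mod 360) = 171.042°.
171.042° > 27.530° ⇒ outside.

No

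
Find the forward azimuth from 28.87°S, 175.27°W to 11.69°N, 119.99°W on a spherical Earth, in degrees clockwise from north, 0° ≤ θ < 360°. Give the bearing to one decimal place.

61.0°

Δλ = -119.99 − -175.27 = 55.28°.
θ = atan2( sin Δλ · cos φ₂ , cos φ₁ · sin φ₂ − sin φ₁ · cos φ₂ · cos Δλ )
  = atan2(0.80490, 0.44673) = 60.969° → normalised to [0°, 360°): 60.969°.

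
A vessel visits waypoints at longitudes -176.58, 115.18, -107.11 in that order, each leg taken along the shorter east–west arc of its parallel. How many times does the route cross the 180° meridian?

Leg 1: -176.58° → +115.18°, shortest Δλ = -68.24° (west) — crosses 180°.
Leg 2: +115.18° → -107.11°, shortest Δλ = 137.71° (east) — crosses 180°.
Total crossings: 2.

2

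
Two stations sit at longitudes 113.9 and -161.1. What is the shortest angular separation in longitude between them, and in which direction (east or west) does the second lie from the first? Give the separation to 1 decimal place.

85.0° east

Raw difference: -161.1 − 113.9 = -275.0°.
Normalise into (−180°, 180°]: -275.0° + 360° = 85.0°.
Positive ⇒ the second point lies to the east; separation 85.0°.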